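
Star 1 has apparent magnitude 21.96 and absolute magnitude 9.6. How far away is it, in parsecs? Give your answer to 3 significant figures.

m − M = 5 log₁₀(d/10 pc)
21.96 − (9.6) = 12.36 = 5 log₁₀(d/10)
d = 10 × 10^(12.36/5) = 10 × 10^2.472 = 2965 pc.

2.96×10^3 pc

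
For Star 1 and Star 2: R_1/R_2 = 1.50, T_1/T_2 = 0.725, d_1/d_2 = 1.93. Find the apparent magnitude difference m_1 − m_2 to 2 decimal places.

1.94

L_1/L_2 = (1.50)²(0.725)⁴ = 0.6216.
F_1/F_2 = (L_1/L_2)/(d_1/d_2)² = 0.6216/3.725 = 0.1669.
m_1 − m_2 = −2.5 log₁₀(0.1669) = 1.94.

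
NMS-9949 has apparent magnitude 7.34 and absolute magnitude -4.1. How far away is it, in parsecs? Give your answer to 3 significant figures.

m − M = 5 log₁₀(d/10 pc)
7.34 − (-4.1) = 11.44 = 5 log₁₀(d/10)
d = 10 × 10^(11.44/5) = 10 × 10^2.288 = 1941 pc.

1.94×10^3 pc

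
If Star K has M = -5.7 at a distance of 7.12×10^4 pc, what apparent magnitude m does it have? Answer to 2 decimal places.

m = M + 5 log₁₀(d/10 pc) = -5.7 + 5 log₁₀(7.12×10^4/10)
  = -5.7 + 5 × 3.852 = -5.7 + 19.26 = 13.56.

13.56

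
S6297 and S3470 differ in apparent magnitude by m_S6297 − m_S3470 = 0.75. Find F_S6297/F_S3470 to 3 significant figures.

F_S6297/F_S3470 = 10^(−(m_S6297 − m_S3470)/2.5) = 10^(-0.75/2.5) = 10^-0.300 = 0.5012.

0.501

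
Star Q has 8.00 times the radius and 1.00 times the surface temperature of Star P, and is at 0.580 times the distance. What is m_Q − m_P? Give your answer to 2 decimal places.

L_Q/L_P = (8.00)²(1.00)⁴ = 64.00.
F_Q/F_P = (L_Q/L_P)/(d_Q/d_P)² = 64.00/0.3364 = 190.2.
m_Q − m_P = −2.5 log₁₀(190.2) = -5.70.

-5.70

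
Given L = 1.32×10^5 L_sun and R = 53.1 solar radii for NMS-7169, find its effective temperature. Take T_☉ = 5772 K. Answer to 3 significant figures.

1.51×10^4 K

T/T_☉ = (L/L_☉)^(1/4) / (R/R_☉)^(1/2)
T = 5772 × (1.32×10^5)^(1/4) / √(53.1) = 5772 × 19.06 / 7.287 = 1.510×10^4 K.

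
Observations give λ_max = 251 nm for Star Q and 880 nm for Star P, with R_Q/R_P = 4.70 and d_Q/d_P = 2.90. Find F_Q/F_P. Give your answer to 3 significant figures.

Wien's law: T_Q/T_P = λ_P/λ_Q = 880/251 = 3.506.
L_Q/L_P = (R_Q/R_P)²(T_Q/T_P)⁴ = (4.70)²(3.506)⁴ = 3338.
F_Q/F_P = (L_Q/L_P)/(d_Q/d_P)² = 3338/(2.90)² = 396.9.

397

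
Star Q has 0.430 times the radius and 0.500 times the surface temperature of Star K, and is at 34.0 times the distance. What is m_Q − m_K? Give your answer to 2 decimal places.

12.50

L_Q/L_K = (0.430)²(0.500)⁴ = 0.01156.
F_Q/F_K = (L_Q/L_K)/(d_Q/d_K)² = 0.01156/1156 = 9.997×10^-6.
m_Q − m_K = −2.5 log₁₀(9.997×10^-6) = 12.50.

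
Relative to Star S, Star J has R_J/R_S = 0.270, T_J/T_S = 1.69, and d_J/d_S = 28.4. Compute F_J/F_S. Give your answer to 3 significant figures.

7.37×10^-4

L_J/L_S = (R_J/R_S)²(T_J/T_S)⁴ = (0.270)² × (1.69)⁴ = 0.5947.
F_J/F_S = (L_J/L_S)/(d_J/d_S)² = 0.5947 / (28.4)² = 7.373×10^-4.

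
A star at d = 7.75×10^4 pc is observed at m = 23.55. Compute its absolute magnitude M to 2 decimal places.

4.10

M = m − 5 log₁₀(d/10 pc) = 23.55 − 5 log₁₀(7.75×10^4/10)
  = 23.55 − 5 × 3.889 = 23.55 − 19.45 = 4.10.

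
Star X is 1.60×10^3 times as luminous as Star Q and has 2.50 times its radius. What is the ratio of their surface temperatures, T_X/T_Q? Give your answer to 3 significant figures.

4.00

L ∝ R²T⁴ gives T ∝ (L/R²)^(1/4), so
T_X/T_Q = (1.60×10^3 / 2.50²)^(1/4) = (256.0)^(1/4) = 4.000.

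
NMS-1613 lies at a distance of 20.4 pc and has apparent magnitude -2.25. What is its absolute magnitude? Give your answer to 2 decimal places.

M = m − 5 log₁₀(d/10 pc) = -2.25 − 5 log₁₀(20.4/10)
  = -2.25 − 5 × 0.310 = -2.25 − 1.55 = -3.80.

-3.80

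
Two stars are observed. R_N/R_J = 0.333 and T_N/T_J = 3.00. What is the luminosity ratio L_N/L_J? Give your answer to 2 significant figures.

From the Stefan–Boltzmann law, L ∝ R²T⁴, so
L_N/L_J = (R_N/R_J)² (T_N/T_J)⁴ = (0.333)² × (3.00)⁴ = 0.1109 × 81.00 = 8.982.

9.0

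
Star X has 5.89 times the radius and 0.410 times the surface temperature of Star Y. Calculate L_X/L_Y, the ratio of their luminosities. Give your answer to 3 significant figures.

From the Stefan–Boltzmann law, L ∝ R²T⁴, so
L_X/L_Y = (R_X/R_Y)² (T_X/T_Y)⁴ = (5.89)² × (0.410)⁴ = 34.69 × 0.02826 = 0.9803.

0.980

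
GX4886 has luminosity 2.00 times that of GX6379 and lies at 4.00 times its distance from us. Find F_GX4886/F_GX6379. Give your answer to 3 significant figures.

0.125

F = L/(4πd²), so F_GX4886/F_GX6379 = (L_GX4886/L_GX6379) / (d_GX4886/d_GX6379)²
= 2.00 / (4.00)² = 2.00 / 16.00 = 0.1250.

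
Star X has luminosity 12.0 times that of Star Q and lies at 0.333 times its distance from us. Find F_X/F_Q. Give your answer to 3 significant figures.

F = L/(4πd²), so F_X/F_Q = (L_X/L_Q) / (d_X/d_Q)²
= 12.0 / (0.333)² = 12.0 / 0.1109 = 108.2.

108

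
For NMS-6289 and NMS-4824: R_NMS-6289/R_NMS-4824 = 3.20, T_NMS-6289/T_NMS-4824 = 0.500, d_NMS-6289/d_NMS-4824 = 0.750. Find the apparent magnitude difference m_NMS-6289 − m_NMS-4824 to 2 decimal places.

L_NMS-6289/L_NMS-4824 = (3.20)²(0.500)⁴ = 0.6400.
F_NMS-6289/F_NMS-4824 = (L_NMS-6289/L_NMS-4824)/(d_NMS-6289/d_NMS-4824)² = 0.6400/0.5625 = 1.138.
m_NMS-6289 − m_NMS-4824 = −2.5 log₁₀(1.138) = -0.14.

-0.14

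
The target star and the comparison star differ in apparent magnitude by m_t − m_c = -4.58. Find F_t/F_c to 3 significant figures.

67.9

F_t/F_c = 10^(−(m_t − m_c)/2.5) = 10^(4.58/2.5) = 10^1.832 = 67.92.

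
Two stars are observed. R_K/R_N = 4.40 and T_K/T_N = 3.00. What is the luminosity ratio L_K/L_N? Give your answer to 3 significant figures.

From the Stefan–Boltzmann law, L ∝ R²T⁴, so
L_K/L_N = (R_K/R_N)² (T_K/T_N)⁴ = (4.40)² × (3.00)⁴ = 19.36 × 81.00 = 1568.

1.57×10^3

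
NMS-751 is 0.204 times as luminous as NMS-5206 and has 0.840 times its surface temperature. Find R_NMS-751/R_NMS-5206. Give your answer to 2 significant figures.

L ∝ R²T⁴ gives R ∝ √L / T², so
R_NMS-751/R_NMS-5206 = √(0.204) / (0.840)² = 0.4517 / 0.7056 = 0.6401.

0.64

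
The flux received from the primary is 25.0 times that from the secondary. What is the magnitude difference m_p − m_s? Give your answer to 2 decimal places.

m_p − m_s = −2.5 log₁₀(F_p/F_s) = −2.5 log₁₀(25.0) = −2.5 × (1.398) = -3.495.

-3.49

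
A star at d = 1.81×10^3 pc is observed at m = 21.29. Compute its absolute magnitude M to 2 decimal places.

10.00

M = m − 5 log₁₀(d/10 pc) = 21.29 − 5 log₁₀(1.81×10^3/10)
  = 21.29 − 5 × 2.258 = 21.29 − 11.29 = 10.00.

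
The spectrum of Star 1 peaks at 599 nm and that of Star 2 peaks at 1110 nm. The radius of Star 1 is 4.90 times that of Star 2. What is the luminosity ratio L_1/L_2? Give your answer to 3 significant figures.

283

Wien's law gives T ∝ 1/λ_max, so T_1/T_2 = λ_2/λ_1 = 1110/599 = 1.853.
Then L ∝ R²T⁴ gives L_1/L_2 = (4.90)² × (1.853)⁴ = 24.01 × 11.79 = 283.1.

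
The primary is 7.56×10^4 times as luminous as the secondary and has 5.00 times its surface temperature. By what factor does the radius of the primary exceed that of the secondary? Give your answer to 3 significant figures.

L ∝ R²T⁴ gives R ∝ √L / T², so
R_p/R_s = √(7.56×10^4) / (5.00)² = 275.0 / 25.00 = 11.00.

11.0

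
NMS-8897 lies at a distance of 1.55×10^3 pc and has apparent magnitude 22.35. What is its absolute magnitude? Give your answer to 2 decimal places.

11.40

M = m − 5 log₁₀(d/10 pc) = 22.35 − 5 log₁₀(1.55×10^3/10)
  = 22.35 − 5 × 2.190 = 22.35 − 10.95 = 11.40.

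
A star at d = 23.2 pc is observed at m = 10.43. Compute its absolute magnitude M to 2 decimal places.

M = m − 5 log₁₀(d/10 pc) = 10.43 − 5 log₁₀(23.2/10)
  = 10.43 − 5 × 0.365 = 10.43 − 1.83 = 8.60.

8.60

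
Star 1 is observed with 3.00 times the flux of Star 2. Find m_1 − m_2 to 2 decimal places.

-1.19

m_1 − m_2 = −2.5 log₁₀(F_1/F_2) = −2.5 log₁₀(3.00) = −2.5 × (0.477) = -1.193.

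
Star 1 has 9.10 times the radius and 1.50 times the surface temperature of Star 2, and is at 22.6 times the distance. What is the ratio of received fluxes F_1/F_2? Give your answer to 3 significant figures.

L_1/L_2 = (R_1/R_2)²(T_1/T_2)⁴ = (9.10)² × (1.50)⁴ = 419.2.
F_1/F_2 = (L_1/L_2)/(d_1/d_2)² = 419.2 / (22.6)² = 0.8208.

0.821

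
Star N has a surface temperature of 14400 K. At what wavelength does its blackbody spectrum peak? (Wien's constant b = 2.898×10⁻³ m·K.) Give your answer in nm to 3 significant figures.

λ_max = b/T = 2.898×10⁻³ / 14400 = 2.01×10^-7 m = 201.2 nm.

201 nm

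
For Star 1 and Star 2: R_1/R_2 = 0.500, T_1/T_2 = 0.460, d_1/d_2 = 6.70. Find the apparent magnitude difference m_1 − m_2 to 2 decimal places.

9.01

L_1/L_2 = (0.500)²(0.460)⁴ = 0.01119.
F_1/F_2 = (L_1/L_2)/(d_1/d_2)² = 0.01119/44.89 = 2.494×10^-4.
m_1 − m_2 = −2.5 log₁₀(2.494×10^-4) = 9.01.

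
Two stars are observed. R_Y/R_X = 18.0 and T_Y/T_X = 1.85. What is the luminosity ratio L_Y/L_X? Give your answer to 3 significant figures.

From the Stefan–Boltzmann law, L ∝ R²T⁴, so
L_Y/L_X = (R_Y/R_X)² (T_Y/T_X)⁴ = (18.0)² × (1.85)⁴ = 324.0 × 11.71 = 3795.

3.80×10^3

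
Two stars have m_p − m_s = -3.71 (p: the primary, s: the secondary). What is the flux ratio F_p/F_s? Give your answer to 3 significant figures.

30.5

F_p/F_s = 10^(−(m_p − m_s)/2.5) = 10^(3.71/2.5) = 10^1.484 = 30.48.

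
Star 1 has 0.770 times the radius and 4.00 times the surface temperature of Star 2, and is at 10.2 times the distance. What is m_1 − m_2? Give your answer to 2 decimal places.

-0.41

L_1/L_2 = (0.770)²(4.00)⁴ = 151.8.
F_1/F_2 = (L_1/L_2)/(d_1/d_2)² = 151.8/104.0 = 1.459.
m_1 − m_2 = −2.5 log₁₀(1.459) = -0.41.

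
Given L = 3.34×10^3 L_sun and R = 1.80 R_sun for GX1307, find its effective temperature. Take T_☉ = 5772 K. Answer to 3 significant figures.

T/T_☉ = (L/L_☉)^(1/4) / (R/R_☉)^(1/2)
T = 5772 × (3.34×10^3)^(1/4) / √(1.80) = 5772 × 7.602 / 1.342 = 3.271×10^4 K.

3.27×10^4 K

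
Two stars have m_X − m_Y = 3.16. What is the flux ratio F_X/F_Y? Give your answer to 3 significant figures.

F_X/F_Y = 10^(−(m_X − m_Y)/2.5) = 10^(-3.16/2.5) = 10^-1.264 = 0.05445.

0.0545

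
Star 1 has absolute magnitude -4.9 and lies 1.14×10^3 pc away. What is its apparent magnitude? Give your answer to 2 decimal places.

m = M + 5 log₁₀(d/10 pc) = -4.9 + 5 log₁₀(1.14×10^3/10)
  = -4.9 + 5 × 2.057 = -4.9 + 10.28 = 5.38.

5.38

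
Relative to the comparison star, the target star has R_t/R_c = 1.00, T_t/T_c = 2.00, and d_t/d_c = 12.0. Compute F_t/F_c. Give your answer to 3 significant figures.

0.111

L_t/L_c = (R_t/R_c)²(T_t/T_c)⁴ = (1.00)² × (2.00)⁴ = 16.00.
F_t/F_c = (L_t/L_c)/(d_t/d_c)² = 16.00 / (12.0)² = 0.1111.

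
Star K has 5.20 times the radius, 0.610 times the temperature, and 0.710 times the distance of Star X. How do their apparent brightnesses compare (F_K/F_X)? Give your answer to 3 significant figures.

L_K/L_X = (R_K/R_X)²(T_K/T_X)⁴ = (5.20)² × (0.610)⁴ = 3.744.
F_K/F_X = (L_K/L_X)/(d_K/d_X)² = 3.744 / (0.710)² = 7.427.

7.43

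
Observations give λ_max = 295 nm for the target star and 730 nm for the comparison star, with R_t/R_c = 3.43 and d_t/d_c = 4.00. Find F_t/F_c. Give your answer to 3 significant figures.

27.6

Wien's law: T_t/T_c = λ_c/λ_t = 730/295 = 2.475.
L_t/L_c = (R_t/R_c)²(T_t/T_c)⁴ = (3.43)²(2.475)⁴ = 441.2.
F_t/F_c = (L_t/L_c)/(d_t/d_c)² = 441.2/(4.00)² = 27.57.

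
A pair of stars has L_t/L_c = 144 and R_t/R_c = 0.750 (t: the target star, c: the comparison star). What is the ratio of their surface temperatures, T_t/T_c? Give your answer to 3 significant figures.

L ∝ R²T⁴ gives T ∝ (L/R²)^(1/4), so
T_t/T_c = (144 / 0.750²)^(1/4) = (256.0)^(1/4) = 4.000.

4.00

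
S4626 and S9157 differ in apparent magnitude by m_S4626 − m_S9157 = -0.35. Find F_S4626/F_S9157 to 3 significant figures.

1.38

F_S4626/F_S9157 = 10^(−(m_S4626 − m_S9157)/2.5) = 10^(0.35/2.5) = 10^0.140 = 1.380.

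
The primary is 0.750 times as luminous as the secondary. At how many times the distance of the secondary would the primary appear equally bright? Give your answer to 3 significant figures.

0.866

Equal flux requires L_p/d_p² = L_s/d_s², so d_p/d_s = √(L_p/L_s)
= √(0.750) = 0.8660.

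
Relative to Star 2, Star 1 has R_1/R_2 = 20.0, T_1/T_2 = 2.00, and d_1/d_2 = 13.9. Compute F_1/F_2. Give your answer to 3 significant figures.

33.1

L_1/L_2 = (R_1/R_2)²(T_1/T_2)⁴ = (20.0)² × (2.00)⁴ = 6400.
F_1/F_2 = (L_1/L_2)/(d_1/d_2)² = 6400 / (13.9)² = 33.12.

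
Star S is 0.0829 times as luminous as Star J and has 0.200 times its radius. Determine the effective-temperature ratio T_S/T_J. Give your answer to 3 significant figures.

1.20

L ∝ R²T⁴ gives T ∝ (L/R²)^(1/4), so
T_S/T_J = (0.0829 / 0.200²)^(1/4) = (2.072)^(1/4) = 1.200.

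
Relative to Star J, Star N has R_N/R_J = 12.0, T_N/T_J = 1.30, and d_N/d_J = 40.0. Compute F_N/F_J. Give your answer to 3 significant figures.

L_N/L_J = (R_N/R_J)²(T_N/T_J)⁴ = (12.0)² × (1.30)⁴ = 411.3.
F_N/F_J = (L_N/L_J)/(d_N/d_J)² = 411.3 / (40.0)² = 0.2570.

0.257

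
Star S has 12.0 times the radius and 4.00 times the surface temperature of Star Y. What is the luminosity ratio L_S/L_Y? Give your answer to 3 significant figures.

From the Stefan–Boltzmann law, L ∝ R²T⁴, so
L_S/L_Y = (R_S/R_Y)² (T_S/T_Y)⁴ = (12.0)² × (4.00)⁴ = 144.0 × 256.0 = 3.686×10^4.

3.69×10^4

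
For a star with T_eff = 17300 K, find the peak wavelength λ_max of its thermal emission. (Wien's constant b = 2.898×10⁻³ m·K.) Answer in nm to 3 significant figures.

168 nm

λ_max = b/T = 2.898×10⁻³ / 17300 = 1.68×10^-7 m = 167.5 nm.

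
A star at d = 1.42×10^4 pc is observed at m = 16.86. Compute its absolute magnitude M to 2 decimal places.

M = m − 5 log₁₀(d/10 pc) = 16.86 − 5 log₁₀(1.42×10^4/10)
  = 16.86 − 5 × 3.152 = 16.86 − 15.76 = 1.10.

1.10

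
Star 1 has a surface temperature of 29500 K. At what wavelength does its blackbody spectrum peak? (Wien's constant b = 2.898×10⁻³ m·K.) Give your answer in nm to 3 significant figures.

λ_max = b/T = 2.898×10⁻³ / 29500 = 9.82×10^-8 m = 98.24 nm.

98.2 nm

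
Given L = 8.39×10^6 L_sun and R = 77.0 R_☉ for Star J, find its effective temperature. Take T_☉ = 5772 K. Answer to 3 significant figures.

T/T_☉ = (L/L_☉)^(1/4) / (R/R_☉)^(1/2)
T = 5772 × (8.39×10^6)^(1/4) / √(77.0) = 5772 × 53.82 / 8.775 = 3.540×10^4 K.

3.54×10^4 K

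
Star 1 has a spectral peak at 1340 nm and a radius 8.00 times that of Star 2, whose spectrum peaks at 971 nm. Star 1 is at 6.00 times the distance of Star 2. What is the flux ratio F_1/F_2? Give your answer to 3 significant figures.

Wien's law: T_1/T_2 = λ_2/λ_1 = 971/1340 = 0.7246.
L_1/L_2 = (R_1/R_2)²(T_1/T_2)⁴ = (8.00)²(0.7246)⁴ = 17.65.
F_1/F_2 = (L_1/L_2)/(d_1/d_2)² = 17.65/(6.00)² = 0.4902.

0.490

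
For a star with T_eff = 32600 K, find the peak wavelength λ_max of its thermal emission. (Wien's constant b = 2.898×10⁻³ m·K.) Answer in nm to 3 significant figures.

88.9 nm

λ_max = b/T = 2.898×10⁻³ / 32600 = 8.89×10^-8 m = 88.90 nm.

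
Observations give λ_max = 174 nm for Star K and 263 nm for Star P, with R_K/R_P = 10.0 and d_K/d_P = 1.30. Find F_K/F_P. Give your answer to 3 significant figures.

309

Wien's law: T_K/T_P = λ_P/λ_K = 263/174 = 1.511.
L_K/L_P = (R_K/R_P)²(T_K/T_P)⁴ = (10.0)²(1.511)⁴ = 521.9.
F_K/F_P = (L_K/L_P)/(d_K/d_P)² = 521.9/(1.30)² = 308.8.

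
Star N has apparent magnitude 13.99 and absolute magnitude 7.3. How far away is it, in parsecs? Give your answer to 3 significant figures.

m − M = 5 log₁₀(d/10 pc)
13.99 − (7.3) = 6.69 = 5 log₁₀(d/10)
d = 10 × 10^(6.69/5) = 10 × 10^1.338 = 217.8 pc.

218 pc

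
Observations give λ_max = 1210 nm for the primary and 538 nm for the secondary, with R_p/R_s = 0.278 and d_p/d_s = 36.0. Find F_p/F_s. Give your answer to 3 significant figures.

2.33×10^-6

Wien's law: T_p/T_s = λ_s/λ_p = 538/1210 = 0.4446.
L_p/L_s = (R_p/R_s)²(T_p/T_s)⁴ = (0.278)²(0.4446)⁴ = 0.003020.
F_p/F_s = (L_p/L_s)/(d_p/d_s)² = 0.003020/(36.0)² = 2.331×10^-6.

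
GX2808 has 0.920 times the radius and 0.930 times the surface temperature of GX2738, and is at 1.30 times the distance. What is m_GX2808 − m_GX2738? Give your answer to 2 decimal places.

1.07

L_GX2808/L_GX2738 = (0.920)²(0.930)⁴ = 0.6332.
F_GX2808/F_GX2738 = (L_GX2808/L_GX2738)/(d_GX2808/d_GX2738)² = 0.6332/1.690 = 0.3746.
m_GX2808 − m_GX2738 = −2.5 log₁₀(0.3746) = 1.07.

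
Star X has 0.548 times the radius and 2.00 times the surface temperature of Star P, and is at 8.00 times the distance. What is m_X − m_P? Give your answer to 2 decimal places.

L_X/L_P = (0.548)²(2.00)⁴ = 4.805.
F_X/F_P = (L_X/L_P)/(d_X/d_P)² = 4.805/64.00 = 0.07508.
m_X − m_P = −2.5 log₁₀(0.07508) = 2.81.

2.81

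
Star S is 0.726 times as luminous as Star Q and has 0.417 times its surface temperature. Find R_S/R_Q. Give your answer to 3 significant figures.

4.90

L ∝ R²T⁴ gives R ∝ √L / T², so
R_S/R_Q = √(0.726) / (0.417)² = 0.8521 / 0.1739 = 4.900.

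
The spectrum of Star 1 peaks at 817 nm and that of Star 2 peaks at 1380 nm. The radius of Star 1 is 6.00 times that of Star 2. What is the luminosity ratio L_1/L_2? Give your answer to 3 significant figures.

Wien's law gives T ∝ 1/λ_max, so T_1/T_2 = λ_2/λ_1 = 1380/817 = 1.689.
Then L ∝ R²T⁴ gives L_1/L_2 = (6.00)² × (1.689)⁴ = 36.00 × 8.140 = 293.0.

293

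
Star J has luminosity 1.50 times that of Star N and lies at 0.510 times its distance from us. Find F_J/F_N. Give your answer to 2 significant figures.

F = L/(4πd²), so F_J/F_N = (L_J/L_N) / (d_J/d_N)²
= 1.50 / (0.510)² = 1.50 / 0.2601 = 5.767.

5.8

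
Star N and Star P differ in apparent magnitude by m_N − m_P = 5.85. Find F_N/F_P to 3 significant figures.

F_N/F_P = 10^(−(m_N − m_P)/2.5) = 10^(-5.85/2.5) = 10^-2.340 = 0.004571.

0.00457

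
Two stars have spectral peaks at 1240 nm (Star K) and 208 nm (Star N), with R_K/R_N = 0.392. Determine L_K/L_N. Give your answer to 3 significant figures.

1.22×10^-4

Wien's law gives T ∝ 1/λ_max, so T_K/T_N = λ_N/λ_K = 208/1240 = 0.1677.
Then L ∝ R²T⁴ gives L_K/L_N = (0.392)² × (0.1677)⁴ = 0.1537 × 7.917×10^-4 = 1.217×10^-4.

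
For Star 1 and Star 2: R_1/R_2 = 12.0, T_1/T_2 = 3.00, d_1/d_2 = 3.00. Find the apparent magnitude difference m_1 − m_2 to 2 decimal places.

L_1/L_2 = (12.0)²(3.00)⁴ = 1.166×10^4.
F_1/F_2 = (L_1/L_2)/(d_1/d_2)² = 1.166×10^4/9.000 = 1296.
m_1 − m_2 = −2.5 log₁₀(1296) = -7.78.

-7.78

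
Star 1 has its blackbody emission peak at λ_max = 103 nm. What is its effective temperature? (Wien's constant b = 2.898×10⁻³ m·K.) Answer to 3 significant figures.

T = b/λ_max = 2.898×10⁻³ / (103×10⁻⁹) = 2.814×10^4 K.

2.81×10^4 K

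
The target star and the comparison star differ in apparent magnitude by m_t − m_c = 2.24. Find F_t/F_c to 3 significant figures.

0.127

F_t/F_c = 10^(−(m_t − m_c)/2.5) = 10^(-2.24/2.5) = 10^-0.896 = 0.1271.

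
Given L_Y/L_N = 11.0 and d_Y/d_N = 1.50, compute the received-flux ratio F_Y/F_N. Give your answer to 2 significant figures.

4.9

F = L/(4πd²), so F_Y/F_N = (L_Y/L_N) / (d_Y/d_N)²
= 11.0 / (1.50)² = 11.0 / 2.250 = 4.889.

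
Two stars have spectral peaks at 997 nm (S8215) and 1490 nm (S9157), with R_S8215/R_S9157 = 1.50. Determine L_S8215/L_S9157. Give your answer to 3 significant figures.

11.2

Wien's law gives T ∝ 1/λ_max, so T_S8215/T_S9157 = λ_S9157/λ_S8215 = 1490/997 = 1.494.
Then L ∝ R²T⁴ gives L_S8215/L_S9157 = (1.50)² × (1.494)⁴ = 2.250 × 4.988 = 11.22.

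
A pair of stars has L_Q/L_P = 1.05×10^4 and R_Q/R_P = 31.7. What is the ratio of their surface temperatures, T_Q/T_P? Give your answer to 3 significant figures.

L ∝ R²T⁴ gives T ∝ (L/R²)^(1/4), so
T_Q/T_P = (1.05×10^4 / 31.7²)^(1/4) = (10.45)^(1/4) = 1.798.

1.80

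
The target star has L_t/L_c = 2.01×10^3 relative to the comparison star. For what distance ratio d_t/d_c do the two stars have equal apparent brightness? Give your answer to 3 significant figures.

44.8

Equal flux requires L_t/d_t² = L_c/d_c², so d_t/d_c = √(L_t/L_c)
= √(2.01×10^3) = 44.83.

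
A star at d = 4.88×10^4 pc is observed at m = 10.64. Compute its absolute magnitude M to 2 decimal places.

-7.80

M = m − 5 log₁₀(d/10 pc) = 10.64 − 5 log₁₀(4.88×10^4/10)
  = 10.64 − 5 × 3.688 = 10.64 − 18.44 = -7.80.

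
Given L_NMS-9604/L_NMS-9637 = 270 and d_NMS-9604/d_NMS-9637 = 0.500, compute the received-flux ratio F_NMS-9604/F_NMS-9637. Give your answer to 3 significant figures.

1.08×10^3

F = L/(4πd²), so F_NMS-9604/F_NMS-9637 = (L_NMS-9604/L_NMS-9637) / (d_NMS-9604/d_NMS-9637)²
= 270 / (0.500)² = 270 / 0.2500 = 1080.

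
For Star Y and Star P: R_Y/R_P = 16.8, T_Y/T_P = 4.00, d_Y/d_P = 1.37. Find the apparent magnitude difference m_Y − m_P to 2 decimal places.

-11.46

L_Y/L_P = (16.8)²(4.00)⁴ = 7.225×10^4.
F_Y/F_P = (L_Y/L_P)/(d_Y/d_P)² = 7.225×10^4/1.877 = 3.850×10^4.
m_Y − m_P = −2.5 log₁₀(3.850×10^4) = -11.46.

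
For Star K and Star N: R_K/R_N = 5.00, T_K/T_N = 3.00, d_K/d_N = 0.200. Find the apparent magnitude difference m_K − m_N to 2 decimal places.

-11.76

L_K/L_N = (5.00)²(3.00)⁴ = 2025.
F_K/F_N = (L_K/L_N)/(d_K/d_N)² = 2025/0.04000 = 5.062×10^4.
m_K − m_N = −2.5 log₁₀(5.062×10^4) = -11.76.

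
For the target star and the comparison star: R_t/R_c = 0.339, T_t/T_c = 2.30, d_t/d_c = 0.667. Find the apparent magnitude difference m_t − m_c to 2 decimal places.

-2.15

L_t/L_c = (0.339)²(2.30)⁴ = 3.216.
F_t/F_c = (L_t/L_c)/(d_t/d_c)² = 3.216/0.4449 = 7.229.
m_t − m_c = −2.5 log₁₀(7.229) = -2.15.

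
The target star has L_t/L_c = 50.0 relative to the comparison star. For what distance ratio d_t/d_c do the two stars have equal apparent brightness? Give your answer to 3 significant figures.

Equal flux requires L_t/d_t² = L_c/d_c², so d_t/d_c = √(L_t/L_c)
= √(50.0) = 7.071.

7.07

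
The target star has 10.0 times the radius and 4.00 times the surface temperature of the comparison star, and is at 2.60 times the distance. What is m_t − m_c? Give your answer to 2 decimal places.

-8.95

L_t/L_c = (10.0)²(4.00)⁴ = 2.560×10^4.
F_t/F_c = (L_t/L_c)/(d_t/d_c)² = 2.560×10^4/6.760 = 3787.
m_t − m_c = −2.5 log₁₀(3787) = -8.95.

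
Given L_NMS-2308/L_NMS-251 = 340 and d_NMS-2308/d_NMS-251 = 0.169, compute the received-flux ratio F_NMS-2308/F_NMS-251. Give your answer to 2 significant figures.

F = L/(4πd²), so F_NMS-2308/F_NMS-251 = (L_NMS-2308/L_NMS-251) / (d_NMS-2308/d_NMS-251)²
= 340 / (0.169)² = 340 / 0.02856 = 1.190×10^4.

1.2×10^4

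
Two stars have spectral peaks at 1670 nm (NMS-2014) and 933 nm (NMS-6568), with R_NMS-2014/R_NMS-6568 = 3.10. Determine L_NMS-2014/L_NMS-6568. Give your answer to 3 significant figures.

Wien's law gives T ∝ 1/λ_max, so T_NMS-2014/T_NMS-6568 = λ_NMS-6568/λ_NMS-2014 = 933/1670 = 0.5587.
Then L ∝ R²T⁴ gives L_NMS-2014/L_NMS-6568 = (3.10)² × (0.5587)⁴ = 9.610 × 0.09742 = 0.9362.

0.936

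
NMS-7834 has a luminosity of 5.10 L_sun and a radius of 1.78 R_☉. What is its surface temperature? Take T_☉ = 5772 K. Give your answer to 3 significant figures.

6.50×10^3 K

T/T_☉ = (L/L_☉)^(1/4) / (R/R_☉)^(1/2)
T = 5772 × (5.10)^(1/4) / √(1.78) = 5772 × 1.503 / 1.334 = 6501 K.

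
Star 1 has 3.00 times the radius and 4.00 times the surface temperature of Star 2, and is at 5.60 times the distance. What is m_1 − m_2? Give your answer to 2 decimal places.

-4.67

L_1/L_2 = (3.00)²(4.00)⁴ = 2304.
F_1/F_2 = (L_1/L_2)/(d_1/d_2)² = 2304/31.36 = 73.47.
m_1 − m_2 = −2.5 log₁₀(73.47) = -4.67.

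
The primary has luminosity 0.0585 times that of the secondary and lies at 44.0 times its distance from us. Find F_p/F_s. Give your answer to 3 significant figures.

F = L/(4πd²), so F_p/F_s = (L_p/L_s) / (d_p/d_s)²
= 0.0585 / (44.0)² = 0.0585 / 1936 = 3.022×10^-5.

3.02×10^-5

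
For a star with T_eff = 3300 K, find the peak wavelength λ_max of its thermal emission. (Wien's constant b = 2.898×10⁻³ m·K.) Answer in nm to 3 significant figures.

878 nm

λ_max = b/T = 2.898×10⁻³ / 3300 = 8.78×10^-7 m = 878.2 nm.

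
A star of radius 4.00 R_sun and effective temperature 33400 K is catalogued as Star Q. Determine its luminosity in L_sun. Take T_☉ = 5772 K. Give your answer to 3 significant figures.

1.79×10^4 L_sun

L/L_☉ = (R/R_☉)² (T/T_☉)⁴ = (4.00)² × (33400/5772)⁴
       = 16.00 × (5.787)⁴ = 16.00 × 1121 = 1.794×10^4.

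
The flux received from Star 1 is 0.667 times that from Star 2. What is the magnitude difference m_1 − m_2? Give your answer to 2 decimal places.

0.44

m_1 − m_2 = −2.5 log₁₀(F_1/F_2) = −2.5 log₁₀(0.667) = −2.5 × (-0.176) = 0.440.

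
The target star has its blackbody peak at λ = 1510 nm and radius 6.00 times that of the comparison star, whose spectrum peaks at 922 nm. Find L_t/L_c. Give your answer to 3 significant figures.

5.00

Wien's law gives T ∝ 1/λ_max, so T_t/T_c = λ_c/λ_t = 922/1510 = 0.6106.
Then L ∝ R²T⁴ gives L_t/L_c = (6.00)² × (0.6106)⁴ = 36.00 × 0.1390 = 5.004.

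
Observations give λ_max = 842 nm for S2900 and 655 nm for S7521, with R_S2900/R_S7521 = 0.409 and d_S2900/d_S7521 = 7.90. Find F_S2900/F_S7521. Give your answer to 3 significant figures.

Wien's law: T_S2900/T_S7521 = λ_S7521/λ_S2900 = 655/842 = 0.7779.
L_S2900/L_S7521 = (R_S2900/R_S7521)²(T_S2900/T_S7521)⁴ = (0.409)²(0.7779)⁴ = 0.06126.
F_S2900/F_S7521 = (L_S2900/L_S7521)/(d_S2900/d_S7521)² = 0.06126/(7.90)² = 9.815×10^-4.

9.82×10^-4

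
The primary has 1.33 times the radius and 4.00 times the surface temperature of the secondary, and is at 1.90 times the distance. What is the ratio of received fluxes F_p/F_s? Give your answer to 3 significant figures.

L_p/L_s = (R_p/R_s)²(T_p/T_s)⁴ = (1.33)² × (4.00)⁴ = 452.8.
F_p/F_s = (L_p/L_s)/(d_p/d_s)² = 452.8 / (1.90)² = 125.4.

125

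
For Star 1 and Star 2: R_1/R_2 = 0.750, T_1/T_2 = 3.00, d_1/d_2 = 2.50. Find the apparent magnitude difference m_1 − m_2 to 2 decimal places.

L_1/L_2 = (0.750)²(3.00)⁴ = 45.56.
F_1/F_2 = (L_1/L_2)/(d_1/d_2)² = 45.56/6.250 = 7.290.
m_1 − m_2 = −2.5 log₁₀(7.290) = -2.16.

-2.16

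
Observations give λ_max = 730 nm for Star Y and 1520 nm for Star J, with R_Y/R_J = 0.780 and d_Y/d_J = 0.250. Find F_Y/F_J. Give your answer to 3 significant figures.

183

Wien's law: T_Y/T_J = λ_J/λ_Y = 1520/730 = 2.082.
L_Y/L_J = (R_Y/R_J)²(T_Y/T_J)⁴ = (0.780)²(2.082)⁴ = 11.44.
F_Y/F_J = (L_Y/L_J)/(d_Y/d_J)² = 11.44/(0.250)² = 183.0.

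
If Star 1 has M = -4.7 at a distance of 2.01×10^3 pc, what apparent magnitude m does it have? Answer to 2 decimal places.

6.82

m = M + 5 log₁₀(d/10 pc) = -4.7 + 5 log₁₀(2.01×10^3/10)
  = -4.7 + 5 × 2.303 = -4.7 + 11.52 = 6.82.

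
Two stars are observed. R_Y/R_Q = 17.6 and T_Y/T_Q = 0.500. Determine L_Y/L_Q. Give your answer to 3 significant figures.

From the Stefan–Boltzmann law, L ∝ R²T⁴, so
L_Y/L_Q = (R_Y/R_Q)² (T_Y/T_Q)⁴ = (17.6)² × (0.500)⁴ = 309.8 × 0.06250 = 19.36.

19.4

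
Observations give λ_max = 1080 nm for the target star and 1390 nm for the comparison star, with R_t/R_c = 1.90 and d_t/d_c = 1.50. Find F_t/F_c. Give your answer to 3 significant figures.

4.40

Wien's law: T_t/T_c = λ_c/λ_t = 1390/1080 = 1.287.
L_t/L_c = (R_t/R_c)²(T_t/T_c)⁴ = (1.90)²(1.287)⁴ = 9.905.
F_t/F_c = (L_t/L_c)/(d_t/d_c)² = 9.905/(1.50)² = 4.402.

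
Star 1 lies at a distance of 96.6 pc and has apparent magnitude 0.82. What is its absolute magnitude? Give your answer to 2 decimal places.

-4.10

M = m − 5 log₁₀(d/10 pc) = 0.82 − 5 log₁₀(96.6/10)
  = 0.82 − 5 × 0.985 = 0.82 − 4.92 = -4.10.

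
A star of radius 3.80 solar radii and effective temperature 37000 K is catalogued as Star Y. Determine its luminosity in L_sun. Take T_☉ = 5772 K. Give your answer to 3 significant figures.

L/L_☉ = (R/R_☉)² (T/T_☉)⁴ = (3.80)² × (37000/5772)⁴
       = 14.44 × (6.410)⁴ = 14.44 × 1689 = 2.438×10^4.

2.44×10^4 L_sun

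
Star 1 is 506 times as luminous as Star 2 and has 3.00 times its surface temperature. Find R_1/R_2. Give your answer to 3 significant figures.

2.50

L ∝ R²T⁴ gives R ∝ √L / T², so
R_1/R_2 = √(506) / (3.00)² = 22.49 / 9.000 = 2.499.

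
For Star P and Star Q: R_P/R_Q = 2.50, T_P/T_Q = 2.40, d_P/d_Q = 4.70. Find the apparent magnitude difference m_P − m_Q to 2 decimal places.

-2.43

L_P/L_Q = (2.50)²(2.40)⁴ = 207.4.
F_P/F_Q = (L_P/L_Q)/(d_P/d_Q)² = 207.4/22.09 = 9.387.
m_P − m_Q = −2.5 log₁₀(9.387) = -2.43.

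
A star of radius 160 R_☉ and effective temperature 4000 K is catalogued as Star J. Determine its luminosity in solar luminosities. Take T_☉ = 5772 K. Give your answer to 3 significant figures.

L/L_☉ = (R/R_☉)² (T/T_☉)⁴ = (160)² × (4000/5772)⁴
       = 2.560×10^4 × (0.6930)⁴ = 2.560×10^4 × 0.2306 = 5904.

5.90×10^3 solar luminosities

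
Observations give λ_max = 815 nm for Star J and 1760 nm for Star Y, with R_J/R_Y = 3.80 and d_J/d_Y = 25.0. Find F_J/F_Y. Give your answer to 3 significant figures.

0.502

Wien's law: T_J/T_Y = λ_Y/λ_J = 1760/815 = 2.160.
L_J/L_Y = (R_J/R_Y)²(T_J/T_Y)⁴ = (3.80)²(2.160)⁴ = 314.0.
F_J/F_Y = (L_J/L_Y)/(d_J/d_Y)² = 314.0/(25.0)² = 0.5025.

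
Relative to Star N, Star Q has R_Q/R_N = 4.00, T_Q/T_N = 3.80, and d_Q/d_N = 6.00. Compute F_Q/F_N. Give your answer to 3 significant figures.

L_Q/L_N = (R_Q/R_N)²(T_Q/T_N)⁴ = (4.00)² × (3.80)⁴ = 3336.
F_Q/F_N = (L_Q/L_N)/(d_Q/d_N)² = 3336 / (6.00)² = 92.67.

92.7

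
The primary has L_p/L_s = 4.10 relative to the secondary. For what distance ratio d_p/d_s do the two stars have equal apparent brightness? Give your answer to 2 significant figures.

Equal flux requires L_p/d_p² = L_s/d_s², so d_p/d_s = √(L_p/L_s)
= √(4.10) = 2.025.

2.0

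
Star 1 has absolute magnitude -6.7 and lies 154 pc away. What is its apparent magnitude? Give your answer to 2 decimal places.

-0.76

m = M + 5 log₁₀(d/10 pc) = -6.7 + 5 log₁₀(154/10)
  = -6.7 + 5 × 1.188 = -6.7 + 5.94 = -0.76.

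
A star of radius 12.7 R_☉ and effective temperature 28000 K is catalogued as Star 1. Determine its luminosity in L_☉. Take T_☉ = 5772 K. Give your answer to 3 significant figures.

8.93×10^4 L_☉

L/L_☉ = (R/R_☉)² (T/T_☉)⁴ = (12.7)² × (28000/5772)⁴
       = 161.3 × (4.851)⁴ = 161.3 × 553.8 = 8.932×10^4.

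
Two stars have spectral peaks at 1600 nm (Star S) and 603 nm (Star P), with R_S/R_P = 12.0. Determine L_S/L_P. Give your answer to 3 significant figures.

2.91

Wien's law gives T ∝ 1/λ_max, so T_S/T_P = λ_P/λ_S = 603/1600 = 0.3769.
Then L ∝ R²T⁴ gives L_S/L_P = (12.0)² × (0.3769)⁴ = 144.0 × 0.02017 = 2.905.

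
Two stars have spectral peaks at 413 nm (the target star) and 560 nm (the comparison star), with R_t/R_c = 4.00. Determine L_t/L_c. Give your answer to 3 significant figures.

Wien's law gives T ∝ 1/λ_max, so T_t/T_c = λ_c/λ_t = 560/413 = 1.356.
Then L ∝ R²T⁴ gives L_t/L_c = (4.00)² × (1.356)⁴ = 16.00 × 3.380 = 54.08.

54.1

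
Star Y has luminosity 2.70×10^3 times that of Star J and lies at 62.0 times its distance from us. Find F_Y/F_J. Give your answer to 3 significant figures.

F = L/(4πd²), so F_Y/F_J = (L_Y/L_J) / (d_Y/d_J)²
= 2.70×10^3 / (62.0)² = 2.70×10^3 / 3844 = 0.7024.

0.702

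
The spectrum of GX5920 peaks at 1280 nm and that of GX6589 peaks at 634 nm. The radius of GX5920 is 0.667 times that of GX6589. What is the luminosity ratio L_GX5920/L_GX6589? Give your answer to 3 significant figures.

0.0268

Wien's law gives T ∝ 1/λ_max, so T_GX5920/T_GX6589 = λ_GX6589/λ_GX5920 = 634/1280 = 0.4953.
Then L ∝ R²T⁴ gives L_GX5920/L_GX6589 = (0.667)² × (0.4953)⁴ = 0.4449 × 0.06019 = 0.02678.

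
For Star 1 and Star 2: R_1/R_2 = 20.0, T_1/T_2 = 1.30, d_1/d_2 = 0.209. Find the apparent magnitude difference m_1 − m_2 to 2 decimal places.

L_1/L_2 = (20.0)²(1.30)⁴ = 1142.
F_1/F_2 = (L_1/L_2)/(d_1/d_2)² = 1142/0.04368 = 2.615×10^4.
m_1 − m_2 = −2.5 log₁₀(2.615×10^4) = -11.04.

-11.04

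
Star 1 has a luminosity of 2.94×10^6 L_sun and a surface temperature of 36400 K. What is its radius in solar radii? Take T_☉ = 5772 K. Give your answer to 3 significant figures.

R/R_☉ = √(L/L_☉) / (T/T_☉)² = √(2.94×10^6) / (6.306)²
       = 1715 / 39.77 = 43.11.

43.1 solar radii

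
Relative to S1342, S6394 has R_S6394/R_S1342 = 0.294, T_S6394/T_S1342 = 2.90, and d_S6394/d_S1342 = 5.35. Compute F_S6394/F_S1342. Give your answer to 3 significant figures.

L_S6394/L_S1342 = (R_S6394/R_S1342)²(T_S6394/T_S1342)⁴ = (0.294)² × (2.90)⁴ = 6.113.
F_S6394/F_S1342 = (L_S6394/L_S1342)/(d_S6394/d_S1342)² = 6.113 / (5.35)² = 0.2136.

0.214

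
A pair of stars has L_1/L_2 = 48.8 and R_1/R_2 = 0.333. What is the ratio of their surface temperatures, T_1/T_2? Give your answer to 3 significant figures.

4.58

L ∝ R²T⁴ gives T ∝ (L/R²)^(1/4), so
T_1/T_2 = (48.8 / 0.333²)^(1/4) = (440.1)^(1/4) = 4.580.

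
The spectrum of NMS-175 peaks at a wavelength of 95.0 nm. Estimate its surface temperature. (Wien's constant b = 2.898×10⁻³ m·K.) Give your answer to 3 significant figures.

3.05×10^4 K

T = b/λ_max = 2.898×10⁻³ / (95.0×10⁻⁹) = 3.051×10^4 K.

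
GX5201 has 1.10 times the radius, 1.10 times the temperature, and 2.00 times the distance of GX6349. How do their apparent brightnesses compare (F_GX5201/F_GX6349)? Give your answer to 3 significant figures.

L_GX5201/L_GX6349 = (R_GX5201/R_GX6349)²(T_GX5201/T_GX6349)⁴ = (1.10)² × (1.10)⁴ = 1.772.
F_GX5201/F_GX6349 = (L_GX5201/L_GX6349)/(d_GX5201/d_GX6349)² = 1.772 / (2.00)² = 0.4429.

0.443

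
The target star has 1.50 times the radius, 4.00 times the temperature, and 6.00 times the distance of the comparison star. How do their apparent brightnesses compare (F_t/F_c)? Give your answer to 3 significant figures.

L_t/L_c = (R_t/R_c)²(T_t/T_c)⁴ = (1.50)² × (4.00)⁴ = 576.0.
F_t/F_c = (L_t/L_c)/(d_t/d_c)² = 576.0 / (6.00)² = 16.00.

16.0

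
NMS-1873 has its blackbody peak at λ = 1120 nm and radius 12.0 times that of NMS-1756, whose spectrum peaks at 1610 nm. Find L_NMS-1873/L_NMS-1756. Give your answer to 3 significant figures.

Wien's law gives T ∝ 1/λ_max, so T_NMS-1873/T_NMS-1756 = λ_NMS-1756/λ_NMS-1873 = 1610/1120 = 1.438.
Then L ∝ R²T⁴ gives L_NMS-1873/L_NMS-1756 = (12.0)² × (1.438)⁴ = 144.0 × 4.270 = 614.9.

615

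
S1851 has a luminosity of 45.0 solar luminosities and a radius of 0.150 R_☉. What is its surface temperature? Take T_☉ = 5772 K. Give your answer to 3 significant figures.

3.86×10^4 K

T/T_☉ = (L/L_☉)^(1/4) / (R/R_☉)^(1/2)
T = 5772 × (45.0)^(1/4) / √(0.150) = 5772 × 2.590 / 0.3873 = 3.860×10^4 K.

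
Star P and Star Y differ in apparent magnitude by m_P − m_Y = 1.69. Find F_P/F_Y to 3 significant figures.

0.211

F_P/F_Y = 10^(−(m_P − m_Y)/2.5) = 10^(-1.69/2.5) = 10^-0.676 = 0.2109.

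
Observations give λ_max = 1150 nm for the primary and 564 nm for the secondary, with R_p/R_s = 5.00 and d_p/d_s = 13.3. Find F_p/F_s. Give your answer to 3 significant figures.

0.00818

Wien's law: T_p/T_s = λ_s/λ_p = 564/1150 = 0.4904.
L_p/L_s = (R_p/R_s)²(T_p/T_s)⁴ = (5.00)²(0.4904)⁴ = 1.446.
F_p/F_s = (L_p/L_s)/(d_p/d_s)² = 1.446/(13.3)² = 0.008176.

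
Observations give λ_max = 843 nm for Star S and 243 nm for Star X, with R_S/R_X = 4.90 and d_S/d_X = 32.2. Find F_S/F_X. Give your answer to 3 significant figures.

Wien's law: T_S/T_X = λ_X/λ_S = 243/843 = 0.2883.
L_S/L_X = (R_S/R_X)²(T_S/T_X)⁴ = (4.90)²(0.2883)⁴ = 0.1658.
F_S/F_X = (L_S/L_X)/(d_S/d_X)² = 0.1658/(32.2)² = 1.599×10^-4.

1.60×10^-4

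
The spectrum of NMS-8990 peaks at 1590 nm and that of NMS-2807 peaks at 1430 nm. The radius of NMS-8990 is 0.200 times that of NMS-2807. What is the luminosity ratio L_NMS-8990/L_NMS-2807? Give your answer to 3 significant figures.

Wien's law gives T ∝ 1/λ_max, so T_NMS-8990/T_NMS-2807 = λ_NMS-2807/λ_NMS-8990 = 1430/1590 = 0.8994.
Then L ∝ R²T⁴ gives L_NMS-8990/L_NMS-2807 = (0.200)² × (0.8994)⁴ = 0.04000 × 0.6543 = 0.02617.

0.0262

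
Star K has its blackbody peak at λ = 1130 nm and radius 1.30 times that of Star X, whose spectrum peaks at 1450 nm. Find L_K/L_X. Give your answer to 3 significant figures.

Wien's law gives T ∝ 1/λ_max, so T_K/T_X = λ_X/λ_K = 1450/1130 = 1.283.
Then L ∝ R²T⁴ gives L_K/L_X = (1.30)² × (1.283)⁴ = 1.690 × 2.711 = 4.582.

4.58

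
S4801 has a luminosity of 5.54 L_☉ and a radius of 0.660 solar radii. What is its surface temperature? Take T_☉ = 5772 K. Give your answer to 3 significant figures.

T/T_☉ = (L/L_☉)^(1/4) / (R/R_☉)^(1/2)
T = 5772 × (5.54)^(1/4) / √(0.660) = 5772 × 1.534 / 0.8124 = 1.090×10^4 K.

1.09×10^4 K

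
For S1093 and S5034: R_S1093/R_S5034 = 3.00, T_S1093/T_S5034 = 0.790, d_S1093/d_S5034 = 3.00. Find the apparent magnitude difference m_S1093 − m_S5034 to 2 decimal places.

1.02

L_S1093/L_S5034 = (3.00)²(0.790)⁴ = 3.506.
F_S1093/F_S5034 = (L_S1093/L_S5034)/(d_S1093/d_S5034)² = 3.506/9.000 = 0.3895.
m_S1093 − m_S5034 = −2.5 log₁₀(0.3895) = 1.02.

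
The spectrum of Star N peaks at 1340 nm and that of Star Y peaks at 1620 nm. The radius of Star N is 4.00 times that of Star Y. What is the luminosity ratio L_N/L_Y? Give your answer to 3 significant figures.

Wien's law gives T ∝ 1/λ_max, so T_N/T_Y = λ_Y/λ_N = 1620/1340 = 1.209.
Then L ∝ R²T⁴ gives L_N/L_Y = (4.00)² × (1.209)⁴ = 16.00 × 2.136 = 34.18.

34.2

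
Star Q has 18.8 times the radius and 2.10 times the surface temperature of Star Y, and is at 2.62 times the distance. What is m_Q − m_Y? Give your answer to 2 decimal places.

-7.50

L_Q/L_Y = (18.8)²(2.10)⁴ = 6874.
F_Q/F_Y = (L_Q/L_Y)/(d_Q/d_Y)² = 6874/6.864 = 1001.
m_Q − m_Y = −2.5 log₁₀(1001) = -7.50.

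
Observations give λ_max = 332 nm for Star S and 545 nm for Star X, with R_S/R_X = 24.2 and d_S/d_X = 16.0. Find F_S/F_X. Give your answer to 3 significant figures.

Wien's law: T_S/T_X = λ_X/λ_S = 545/332 = 1.642.
L_S/L_X = (R_S/R_X)²(T_S/T_X)⁴ = (24.2)²(1.642)⁴ = 4253.
F_S/F_X = (L_S/L_X)/(d_S/d_X)² = 4253/(16.0)² = 16.61.

16.6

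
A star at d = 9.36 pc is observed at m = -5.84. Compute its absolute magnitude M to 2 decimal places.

M = m − 5 log₁₀(d/10 pc) = -5.84 − 5 log₁₀(9.36/10)
  = -5.84 − 5 × -0.029 = -5.84 − -0.14 = -5.70.

-5.70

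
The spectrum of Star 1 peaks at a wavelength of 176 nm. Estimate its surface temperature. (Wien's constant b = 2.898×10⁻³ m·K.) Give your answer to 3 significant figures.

T = b/λ_max = 2.898×10⁻³ / (176×10⁻⁹) = 1.647×10^4 K.

1.65×10^4 K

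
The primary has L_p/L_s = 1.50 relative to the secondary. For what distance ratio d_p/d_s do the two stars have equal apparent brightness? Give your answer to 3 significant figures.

Equal flux requires L_p/d_p² = L_s/d_s², so d_p/d_s = √(L_p/L_s)
= √(1.50) = 1.225.

1.22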